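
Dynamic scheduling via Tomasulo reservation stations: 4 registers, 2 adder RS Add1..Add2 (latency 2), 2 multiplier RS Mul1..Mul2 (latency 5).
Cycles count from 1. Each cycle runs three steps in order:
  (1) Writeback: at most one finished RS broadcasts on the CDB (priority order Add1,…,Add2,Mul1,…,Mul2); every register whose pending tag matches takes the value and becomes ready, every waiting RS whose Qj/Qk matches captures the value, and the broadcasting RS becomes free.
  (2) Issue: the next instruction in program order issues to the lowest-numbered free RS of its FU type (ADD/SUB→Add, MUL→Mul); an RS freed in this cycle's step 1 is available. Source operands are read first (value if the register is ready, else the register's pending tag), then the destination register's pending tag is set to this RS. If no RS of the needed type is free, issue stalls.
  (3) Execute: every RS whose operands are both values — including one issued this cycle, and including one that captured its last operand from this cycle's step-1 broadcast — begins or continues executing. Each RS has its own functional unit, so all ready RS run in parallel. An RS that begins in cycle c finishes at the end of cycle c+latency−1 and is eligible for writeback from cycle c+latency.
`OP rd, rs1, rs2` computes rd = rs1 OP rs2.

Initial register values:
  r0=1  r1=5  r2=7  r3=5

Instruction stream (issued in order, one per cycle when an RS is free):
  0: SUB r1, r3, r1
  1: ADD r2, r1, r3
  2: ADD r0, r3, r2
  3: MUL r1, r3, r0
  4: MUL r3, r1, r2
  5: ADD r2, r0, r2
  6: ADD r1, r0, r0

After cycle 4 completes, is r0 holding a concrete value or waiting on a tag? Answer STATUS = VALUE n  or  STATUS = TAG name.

STATUS = TAG Add1

c1: issue SUB r1<-Add1 | r0:1,r1:Add1,r2:7,r3:5
c2: issue ADD r2<-Add2 | r0:1,r1:Add1,r2:Add2,r3:5
c3: CDB Add1=0; issue ADD r0<-Add1 | r0:Add1,r1:0,r2:Add2,r3:5
c4: issue MUL r1<-Mul1 | r0:Add1,r1:Mul1,r2:Add2,r3:5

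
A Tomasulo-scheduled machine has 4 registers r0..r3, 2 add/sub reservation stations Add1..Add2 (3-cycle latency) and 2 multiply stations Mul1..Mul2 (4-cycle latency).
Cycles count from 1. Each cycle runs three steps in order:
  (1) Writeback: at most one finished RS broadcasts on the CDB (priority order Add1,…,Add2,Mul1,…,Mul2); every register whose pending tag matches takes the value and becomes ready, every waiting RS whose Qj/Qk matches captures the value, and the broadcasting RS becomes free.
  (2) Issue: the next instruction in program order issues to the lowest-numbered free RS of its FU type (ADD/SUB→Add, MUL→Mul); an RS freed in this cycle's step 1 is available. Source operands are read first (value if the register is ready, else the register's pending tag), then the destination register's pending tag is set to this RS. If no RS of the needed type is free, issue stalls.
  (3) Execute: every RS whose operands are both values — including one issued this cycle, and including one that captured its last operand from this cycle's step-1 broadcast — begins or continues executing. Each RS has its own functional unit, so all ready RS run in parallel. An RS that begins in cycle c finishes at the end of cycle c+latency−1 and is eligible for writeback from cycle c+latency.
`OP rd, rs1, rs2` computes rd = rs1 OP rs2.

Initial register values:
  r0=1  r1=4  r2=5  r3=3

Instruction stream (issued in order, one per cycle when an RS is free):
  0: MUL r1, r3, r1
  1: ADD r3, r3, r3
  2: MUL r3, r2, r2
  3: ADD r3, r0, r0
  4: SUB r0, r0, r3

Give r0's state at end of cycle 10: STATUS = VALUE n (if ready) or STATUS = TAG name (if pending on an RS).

  c1: issue MUL r1<-Mul1  regs: r0:1,r1:Mul1,r2:5,r3:3
  c2: issue ADD r3<-Add1  regs: r0:1,r1:Mul1,r2:5,r3:Add1
  c3: issue MUL r3<-Mul2  regs: r0:1,r1:Mul1,r2:5,r3:Mul2
  c4: issue ADD r3<-Add2  regs: r0:1,r1:Mul1,r2:5,r3:Add2
  c5: CDB Add1=6; issue SUB r0<-Add1  regs: r0:Add1,r1:Mul1,r2:5,r3:Add2
  c6: CDB Mul1=12  regs: r0:Add1,r1:12,r2:5,r3:Add2
  c7: CDB Add2=2  regs: r0:Add1,r1:12,r2:5,r3:2
  c8: CDB Mul2=25  regs: r0:Add1,r1:12,r2:5,r3:2
  c9: -  regs: r0:Add1,r1:12,r2:5,r3:2
  c10: CDB Add1=-1  regs: r0:-1,r1:12,r2:5,r3:2

STATUS = VALUE -1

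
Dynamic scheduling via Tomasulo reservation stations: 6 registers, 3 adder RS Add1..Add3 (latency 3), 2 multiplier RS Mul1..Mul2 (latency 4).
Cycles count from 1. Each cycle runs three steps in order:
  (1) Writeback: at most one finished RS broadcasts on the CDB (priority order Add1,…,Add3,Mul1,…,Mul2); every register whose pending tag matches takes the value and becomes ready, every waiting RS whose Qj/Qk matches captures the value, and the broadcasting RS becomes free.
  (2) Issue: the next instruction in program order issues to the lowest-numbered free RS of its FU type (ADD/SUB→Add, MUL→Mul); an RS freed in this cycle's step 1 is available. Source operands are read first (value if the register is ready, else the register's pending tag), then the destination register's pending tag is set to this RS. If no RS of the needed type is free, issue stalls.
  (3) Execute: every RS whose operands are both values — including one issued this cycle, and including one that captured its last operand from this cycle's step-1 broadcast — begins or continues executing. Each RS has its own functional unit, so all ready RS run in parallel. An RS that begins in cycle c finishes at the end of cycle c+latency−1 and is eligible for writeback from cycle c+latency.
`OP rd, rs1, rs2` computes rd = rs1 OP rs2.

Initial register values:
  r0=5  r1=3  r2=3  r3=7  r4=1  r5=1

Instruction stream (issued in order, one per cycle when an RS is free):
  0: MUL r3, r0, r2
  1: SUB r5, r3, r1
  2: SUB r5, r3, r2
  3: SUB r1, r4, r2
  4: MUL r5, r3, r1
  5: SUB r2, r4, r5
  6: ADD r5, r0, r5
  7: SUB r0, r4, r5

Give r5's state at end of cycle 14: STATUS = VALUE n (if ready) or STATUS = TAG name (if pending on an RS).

STATUS = VALUE -25

c1: issue MUL r3<-Mul1 | r0:5,r1:3,r2:3,r3:Mul1,r4:1,r5:1
c2: issue SUB r5<-Add1 | r0:5,r1:3,r2:3,r3:Mul1,r4:1,r5:Add1
c3: issue SUB r5<-Add2 | r0:5,r1:3,r2:3,r3:Mul1,r4:1,r5:Add2
c4: issue SUB r1<-Add3 | r0:5,r1:Add3,r2:3,r3:Mul1,r4:1,r5:Add2
c5: CDB Mul1=15; issue MUL r5<-Mul1 | r0:5,r1:Add3,r2:3,r3:15,r4:1,r5:Mul1
c6: stall | r0:5,r1:Add3,r2:3,r3:15,r4:1,r5:Mul1
c7: CDB Add3=-2; issue SUB r2<-Add3 | r0:5,r1:-2,r2:Add3,r3:15,r4:1,r5:Mul1
c8: CDB Add1=12; issue ADD r5<-Add1 | r0:5,r1:-2,r2:Add3,r3:15,r4:1,r5:Add1
c9: CDB Add2=12; issue SUB r0<-Add2 | r0:Add2,r1:-2,r2:Add3,r3:15,r4:1,r5:Add1
c10: - | r0:Add2,r1:-2,r2:Add3,r3:15,r4:1,r5:Add1
c11: CDB Mul1=-30 | r0:Add2,r1:-2,r2:Add3,r3:15,r4:1,r5:Add1
c12: - | r0:Add2,r1:-2,r2:Add3,r3:15,r4:1,r5:Add1
c13: - | r0:Add2,r1:-2,r2:Add3,r3:15,r4:1,r5:Add1
c14: CDB Add1=-25 | r0:Add2,r1:-2,r2:Add3,r3:15,r4:1,r5:-25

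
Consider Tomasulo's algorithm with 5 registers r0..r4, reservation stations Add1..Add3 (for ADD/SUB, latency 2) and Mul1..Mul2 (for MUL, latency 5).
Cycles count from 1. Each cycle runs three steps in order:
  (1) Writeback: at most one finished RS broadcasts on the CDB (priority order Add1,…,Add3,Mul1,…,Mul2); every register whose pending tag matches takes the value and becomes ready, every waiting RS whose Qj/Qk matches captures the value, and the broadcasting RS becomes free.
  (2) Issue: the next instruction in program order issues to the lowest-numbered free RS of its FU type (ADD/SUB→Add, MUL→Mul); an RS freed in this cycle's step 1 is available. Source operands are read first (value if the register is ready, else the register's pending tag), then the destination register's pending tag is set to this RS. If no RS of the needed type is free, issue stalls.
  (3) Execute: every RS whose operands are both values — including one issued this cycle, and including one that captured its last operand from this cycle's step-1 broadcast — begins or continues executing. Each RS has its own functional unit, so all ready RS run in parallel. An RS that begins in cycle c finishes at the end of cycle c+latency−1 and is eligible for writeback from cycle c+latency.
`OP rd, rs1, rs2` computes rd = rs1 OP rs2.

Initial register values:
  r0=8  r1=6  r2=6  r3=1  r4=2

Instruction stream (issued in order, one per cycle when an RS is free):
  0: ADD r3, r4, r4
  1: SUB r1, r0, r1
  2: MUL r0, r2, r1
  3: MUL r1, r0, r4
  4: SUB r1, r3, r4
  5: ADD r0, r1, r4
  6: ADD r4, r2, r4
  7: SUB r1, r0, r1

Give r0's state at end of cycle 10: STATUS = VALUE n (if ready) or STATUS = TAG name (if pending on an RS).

STATUS = VALUE 4

cycle 1: issue ADD r3<-Add1 // r0:8,r1:6,r2:6,r3:Add1,r4:2
cycle 2: issue SUB r1<-Add2 // r0:8,r1:Add2,r2:6,r3:Add1,r4:2
cycle 3: CDB Add1=4; issue MUL r0<-Mul1 // r0:Mul1,r1:Add2,r2:6,r3:4,r4:2
cycle 4: CDB Add2=2; issue MUL r1<-Mul2 // r0:Mul1,r1:Mul2,r2:6,r3:4,r4:2
cycle 5: issue SUB r1<-Add1 // r0:Mul1,r1:Add1,r2:6,r3:4,r4:2
cycle 6: issue ADD r0<-Add2 // r0:Add2,r1:Add1,r2:6,r3:4,r4:2
cycle 7: CDB Add1=2; issue ADD r4<-Add1 // r0:Add2,r1:2,r2:6,r3:4,r4:Add1
cycle 8: issue SUB r1<-Add3 // r0:Add2,r1:Add3,r2:6,r3:4,r4:Add1
cycle 9: CDB Add1=8 // r0:Add2,r1:Add3,r2:6,r3:4,r4:8
cycle 10: CDB Add2=4 // r0:4,r1:Add3,r2:6,r3:4,r4:8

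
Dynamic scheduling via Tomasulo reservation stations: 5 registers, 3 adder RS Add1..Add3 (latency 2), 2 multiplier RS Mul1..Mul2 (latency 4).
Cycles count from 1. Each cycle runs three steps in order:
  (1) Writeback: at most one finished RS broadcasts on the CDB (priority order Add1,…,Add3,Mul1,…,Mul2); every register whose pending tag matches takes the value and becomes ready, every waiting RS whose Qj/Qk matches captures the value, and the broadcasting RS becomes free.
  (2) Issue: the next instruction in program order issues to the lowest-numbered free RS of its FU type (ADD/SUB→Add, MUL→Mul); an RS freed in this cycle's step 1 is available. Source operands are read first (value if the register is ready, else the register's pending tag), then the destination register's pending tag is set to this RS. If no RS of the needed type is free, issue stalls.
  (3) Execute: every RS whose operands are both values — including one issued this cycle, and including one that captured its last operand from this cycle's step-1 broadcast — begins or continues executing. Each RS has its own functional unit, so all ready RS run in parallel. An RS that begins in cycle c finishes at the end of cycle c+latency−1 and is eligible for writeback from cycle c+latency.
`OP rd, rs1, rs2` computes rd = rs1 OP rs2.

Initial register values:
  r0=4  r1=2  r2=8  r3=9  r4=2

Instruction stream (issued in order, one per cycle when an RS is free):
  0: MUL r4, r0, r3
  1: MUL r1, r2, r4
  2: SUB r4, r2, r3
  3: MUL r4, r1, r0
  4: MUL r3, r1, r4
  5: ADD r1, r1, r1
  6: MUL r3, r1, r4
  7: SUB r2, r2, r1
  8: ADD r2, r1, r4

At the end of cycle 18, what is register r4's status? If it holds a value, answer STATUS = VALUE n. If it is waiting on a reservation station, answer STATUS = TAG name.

c1: issue MUL r4<-Mul1 | r0:4,r1:2,r2:8,r3:9,r4:Mul1
c2: issue MUL r1<-Mul2 | r0:4,r1:Mul2,r2:8,r3:9,r4:Mul1
c3: issue SUB r4<-Add1 | r0:4,r1:Mul2,r2:8,r3:9,r4:Add1
c4: stall | r0:4,r1:Mul2,r2:8,r3:9,r4:Add1
c5: CDB Add1=-1; stall | r0:4,r1:Mul2,r2:8,r3:9,r4:-1
c6: CDB Mul1=36; issue MUL r4<-Mul1 | r0:4,r1:Mul2,r2:8,r3:9,r4:Mul1
c7: stall | r0:4,r1:Mul2,r2:8,r3:9,r4:Mul1
c8: stall | r0:4,r1:Mul2,r2:8,r3:9,r4:Mul1
c9: stall | r0:4,r1:Mul2,r2:8,r3:9,r4:Mul1
c10: CDB Mul2=288; issue MUL r3<-Mul2 | r0:4,r1:288,r2:8,r3:Mul2,r4:Mul1
c11: issue ADD r1<-Add1 | r0:4,r1:Add1,r2:8,r3:Mul2,r4:Mul1
c12: stall | r0:4,r1:Add1,r2:8,r3:Mul2,r4:Mul1
c13: CDB Add1=576; stall | r0:4,r1:576,r2:8,r3:Mul2,r4:Mul1
c14: CDB Mul1=1152; issue MUL r3<-Mul1 | r0:4,r1:576,r2:8,r3:Mul1,r4:1152
c15: issue SUB r2<-Add1 | r0:4,r1:576,r2:Add1,r3:Mul1,r4:1152
c16: issue ADD r2<-Add2 | r0:4,r1:576,r2:Add2,r3:Mul1,r4:1152
c17: CDB Add1=-568 | r0:4,r1:576,r2:Add2,r3:Mul1,r4:1152
c18: CDB Add2=1728 | r0:4,r1:576,r2:1728,r3:Mul1,r4:1152

STATUS = VALUE 1152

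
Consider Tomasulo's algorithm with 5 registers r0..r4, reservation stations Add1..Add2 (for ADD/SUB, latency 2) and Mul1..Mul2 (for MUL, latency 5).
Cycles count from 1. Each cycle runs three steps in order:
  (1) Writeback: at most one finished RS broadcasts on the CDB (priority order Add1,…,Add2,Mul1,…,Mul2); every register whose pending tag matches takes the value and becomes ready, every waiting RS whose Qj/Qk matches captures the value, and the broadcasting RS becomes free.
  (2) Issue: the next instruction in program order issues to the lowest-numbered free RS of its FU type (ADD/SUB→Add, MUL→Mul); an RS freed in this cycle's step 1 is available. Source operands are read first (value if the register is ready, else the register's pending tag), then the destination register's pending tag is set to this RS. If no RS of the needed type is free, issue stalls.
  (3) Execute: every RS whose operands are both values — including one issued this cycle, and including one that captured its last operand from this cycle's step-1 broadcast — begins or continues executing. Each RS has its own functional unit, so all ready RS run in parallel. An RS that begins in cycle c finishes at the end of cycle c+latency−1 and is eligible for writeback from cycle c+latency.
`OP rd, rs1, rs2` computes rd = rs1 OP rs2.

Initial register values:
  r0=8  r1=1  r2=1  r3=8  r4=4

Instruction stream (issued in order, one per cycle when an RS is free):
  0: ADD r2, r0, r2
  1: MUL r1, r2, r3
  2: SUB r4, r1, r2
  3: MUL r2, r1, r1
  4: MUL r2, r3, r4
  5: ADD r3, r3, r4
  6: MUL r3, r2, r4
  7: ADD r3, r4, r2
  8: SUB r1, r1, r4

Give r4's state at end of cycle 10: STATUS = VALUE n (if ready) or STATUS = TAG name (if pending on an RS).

c1: issue ADD r2<-Add1 | r0:8,r1:1,r2:Add1,r3:8,r4:4
c2: issue MUL r1<-Mul1 | r0:8,r1:Mul1,r2:Add1,r3:8,r4:4
c3: CDB Add1=9; issue SUB r4<-Add1 | r0:8,r1:Mul1,r2:9,r3:8,r4:Add1
c4: issue MUL r2<-Mul2 | r0:8,r1:Mul1,r2:Mul2,r3:8,r4:Add1
c5: stall | r0:8,r1:Mul1,r2:Mul2,r3:8,r4:Add1
c6: stall | r0:8,r1:Mul1,r2:Mul2,r3:8,r4:Add1
c7: stall | r0:8,r1:Mul1,r2:Mul2,r3:8,r4:Add1
c8: CDB Mul1=72; issue MUL r2<-Mul1 | r0:8,r1:72,r2:Mul1,r3:8,r4:Add1
c9: issue ADD r3<-Add2 | r0:8,r1:72,r2:Mul1,r3:Add2,r4:Add1
c10: CDB Add1=63; stall | r0:8,r1:72,r2:Mul1,r3:Add2,r4:63

STATUS = VALUE 63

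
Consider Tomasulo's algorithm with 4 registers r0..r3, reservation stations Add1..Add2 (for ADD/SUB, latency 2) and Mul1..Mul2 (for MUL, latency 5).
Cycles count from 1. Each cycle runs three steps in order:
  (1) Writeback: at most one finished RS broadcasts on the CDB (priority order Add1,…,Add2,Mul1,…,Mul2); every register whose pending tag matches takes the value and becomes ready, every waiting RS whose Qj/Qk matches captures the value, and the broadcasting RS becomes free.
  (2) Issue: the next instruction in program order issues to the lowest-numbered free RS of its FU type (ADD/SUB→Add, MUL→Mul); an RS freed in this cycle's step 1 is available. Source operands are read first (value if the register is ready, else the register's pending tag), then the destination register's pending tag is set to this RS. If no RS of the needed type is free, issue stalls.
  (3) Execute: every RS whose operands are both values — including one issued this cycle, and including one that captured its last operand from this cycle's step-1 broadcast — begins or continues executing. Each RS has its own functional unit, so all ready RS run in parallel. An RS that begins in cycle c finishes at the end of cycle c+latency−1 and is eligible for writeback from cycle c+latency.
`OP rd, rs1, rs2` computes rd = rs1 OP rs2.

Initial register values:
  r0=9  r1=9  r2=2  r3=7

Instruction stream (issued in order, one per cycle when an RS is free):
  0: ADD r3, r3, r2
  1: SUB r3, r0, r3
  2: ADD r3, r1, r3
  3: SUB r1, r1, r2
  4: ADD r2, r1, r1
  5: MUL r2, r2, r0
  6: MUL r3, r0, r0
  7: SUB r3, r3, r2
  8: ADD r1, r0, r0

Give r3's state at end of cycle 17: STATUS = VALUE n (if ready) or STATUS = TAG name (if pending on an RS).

  c1: issue ADD r3<-Add1  regs: r0:9,r1:9,r2:2,r3:Add1
  c2: issue SUB r3<-Add2  regs: r0:9,r1:9,r2:2,r3:Add2
  c3: CDB Add1=9; issue ADD r3<-Add1  regs: r0:9,r1:9,r2:2,r3:Add1
  c4: stall  regs: r0:9,r1:9,r2:2,r3:Add1
  c5: CDB Add2=0; issue SUB r1<-Add2  regs: r0:9,r1:Add2,r2:2,r3:Add1
  c6: stall  regs: r0:9,r1:Add2,r2:2,r3:Add1
  c7: CDB Add1=9; issue ADD r2<-Add1  regs: r0:9,r1:Add2,r2:Add1,r3:9
  c8: CDB Add2=7; issue MUL r2<-Mul1  regs: r0:9,r1:7,r2:Mul1,r3:9
  c9: issue MUL r3<-Mul2  regs: r0:9,r1:7,r2:Mul1,r3:Mul2
  c10: CDB Add1=14; issue SUB r3<-Add1  regs: r0:9,r1:7,r2:Mul1,r3:Add1
  c11: issue ADD r1<-Add2  regs: r0:9,r1:Add2,r2:Mul1,r3:Add1
  c12: -  regs: r0:9,r1:Add2,r2:Mul1,r3:Add1
  c13: CDB Add2=18  regs: r0:9,r1:18,r2:Mul1,r3:Add1
  c14: CDB Mul2=81  regs: r0:9,r1:18,r2:Mul1,r3:Add1
  c15: CDB Mul1=126  regs: r0:9,r1:18,r2:126,r3:Add1
  c16: -  regs: r0:9,r1:18,r2:126,r3:Add1
  c17: CDB Add1=-45  regs: r0:9,r1:18,r2:126,r3:-45

STATUS = VALUE -45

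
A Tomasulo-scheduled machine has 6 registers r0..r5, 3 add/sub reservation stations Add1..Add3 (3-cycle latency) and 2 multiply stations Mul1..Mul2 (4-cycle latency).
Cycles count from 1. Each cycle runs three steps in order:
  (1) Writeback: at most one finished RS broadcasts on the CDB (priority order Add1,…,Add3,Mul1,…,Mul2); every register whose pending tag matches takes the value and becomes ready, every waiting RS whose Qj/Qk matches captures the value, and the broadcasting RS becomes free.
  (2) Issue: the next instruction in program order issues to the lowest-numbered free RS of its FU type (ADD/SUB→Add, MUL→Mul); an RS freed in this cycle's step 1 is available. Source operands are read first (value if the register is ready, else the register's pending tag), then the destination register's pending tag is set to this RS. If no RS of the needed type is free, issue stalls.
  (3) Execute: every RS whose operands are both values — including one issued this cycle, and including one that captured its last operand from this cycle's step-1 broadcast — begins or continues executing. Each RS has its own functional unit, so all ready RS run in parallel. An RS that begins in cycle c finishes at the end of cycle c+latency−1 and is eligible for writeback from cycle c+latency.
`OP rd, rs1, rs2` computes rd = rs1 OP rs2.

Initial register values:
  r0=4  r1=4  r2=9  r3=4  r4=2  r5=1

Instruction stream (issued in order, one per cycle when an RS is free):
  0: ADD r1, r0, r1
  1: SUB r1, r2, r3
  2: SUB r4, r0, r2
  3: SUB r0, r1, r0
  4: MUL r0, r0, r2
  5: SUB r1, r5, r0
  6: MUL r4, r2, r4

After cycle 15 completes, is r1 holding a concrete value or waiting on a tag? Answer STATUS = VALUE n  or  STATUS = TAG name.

STATUS = VALUE -8

c1: issue ADD r1<-Add1 | r0:4,r1:Add1,r2:9,r3:4,r4:2,r5:1
c2: issue SUB r1<-Add2 | r0:4,r1:Add2,r2:9,r3:4,r4:2,r5:1
c3: issue SUB r4<-Add3 | r0:4,r1:Add2,r2:9,r3:4,r4:Add3,r5:1
c4: CDB Add1=8; issue SUB r0<-Add1 | r0:Add1,r1:Add2,r2:9,r3:4,r4:Add3,r5:1
c5: CDB Add2=5; issue MUL r0<-Mul1 | r0:Mul1,r1:5,r2:9,r3:4,r4:Add3,r5:1
c6: CDB Add3=-5; issue SUB r1<-Add2 | r0:Mul1,r1:Add2,r2:9,r3:4,r4:-5,r5:1
c7: issue MUL r4<-Mul2 | r0:Mul1,r1:Add2,r2:9,r3:4,r4:Mul2,r5:1
c8: CDB Add1=1 | r0:Mul1,r1:Add2,r2:9,r3:4,r4:Mul2,r5:1
c9: - | r0:Mul1,r1:Add2,r2:9,r3:4,r4:Mul2,r5:1
c10: - | r0:Mul1,r1:Add2,r2:9,r3:4,r4:Mul2,r5:1
c11: CDB Mul2=-45 | r0:Mul1,r1:Add2,r2:9,r3:4,r4:-45,r5:1
c12: CDB Mul1=9 | r0:9,r1:Add2,r2:9,r3:4,r4:-45,r5:1
c13: - | r0:9,r1:Add2,r2:9,r3:4,r4:-45,r5:1
c14: - | r0:9,r1:Add2,r2:9,r3:4,r4:-45,r5:1
c15: CDB Add2=-8 | r0:9,r1:-8,r2:9,r3:4,r4:-45,r5:1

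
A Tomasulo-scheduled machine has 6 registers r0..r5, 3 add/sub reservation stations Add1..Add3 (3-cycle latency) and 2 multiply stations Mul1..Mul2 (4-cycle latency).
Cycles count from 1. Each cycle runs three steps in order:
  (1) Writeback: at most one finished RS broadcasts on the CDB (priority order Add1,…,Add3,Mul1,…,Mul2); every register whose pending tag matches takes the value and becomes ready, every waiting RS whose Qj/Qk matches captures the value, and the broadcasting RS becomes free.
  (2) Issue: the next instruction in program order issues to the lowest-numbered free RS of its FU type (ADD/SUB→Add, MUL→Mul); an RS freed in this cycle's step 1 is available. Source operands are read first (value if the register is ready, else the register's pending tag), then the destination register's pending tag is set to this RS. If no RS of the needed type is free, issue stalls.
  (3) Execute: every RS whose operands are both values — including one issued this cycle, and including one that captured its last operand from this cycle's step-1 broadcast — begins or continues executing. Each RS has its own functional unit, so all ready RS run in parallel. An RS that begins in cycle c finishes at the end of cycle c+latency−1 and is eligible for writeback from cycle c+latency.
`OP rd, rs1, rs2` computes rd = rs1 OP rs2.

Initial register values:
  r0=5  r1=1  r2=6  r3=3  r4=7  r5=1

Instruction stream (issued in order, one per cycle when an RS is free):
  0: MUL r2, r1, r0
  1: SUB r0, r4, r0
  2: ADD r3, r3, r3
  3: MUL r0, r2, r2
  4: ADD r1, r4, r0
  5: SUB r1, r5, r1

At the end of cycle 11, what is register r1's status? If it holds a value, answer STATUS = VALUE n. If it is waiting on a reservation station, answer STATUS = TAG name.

  c1: issue MUL r2<-Mul1  regs: r0:5,r1:1,r2:Mul1,r3:3,r4:7,r5:1
  c2: issue SUB r0<-Add1  regs: r0:Add1,r1:1,r2:Mul1,r3:3,r4:7,r5:1
  c3: issue ADD r3<-Add2  regs: r0:Add1,r1:1,r2:Mul1,r3:Add2,r4:7,r5:1
  c4: issue MUL r0<-Mul2  regs: r0:Mul2,r1:1,r2:Mul1,r3:Add2,r4:7,r5:1
  c5: CDB Add1=2; issue ADD r1<-Add1  regs: r0:Mul2,r1:Add1,r2:Mul1,r3:Add2,r4:7,r5:1
  c6: CDB Add2=6; issue SUB r1<-Add2  regs: r0:Mul2,r1:Add2,r2:Mul1,r3:6,r4:7,r5:1
  c7: CDB Mul1=5  regs: r0:Mul2,r1:Add2,r2:5,r3:6,r4:7,r5:1
  c8: -  regs: r0:Mul2,r1:Add2,r2:5,r3:6,r4:7,r5:1
  c9: -  regs: r0:Mul2,r1:Add2,r2:5,r3:6,r4:7,r5:1
  c10: -  regs: r0:Mul2,r1:Add2,r2:5,r3:6,r4:7,r5:1
  c11: CDB Mul2=25  regs: r0:25,r1:Add2,r2:5,r3:6,r4:7,r5:1

STATUS = TAG Add2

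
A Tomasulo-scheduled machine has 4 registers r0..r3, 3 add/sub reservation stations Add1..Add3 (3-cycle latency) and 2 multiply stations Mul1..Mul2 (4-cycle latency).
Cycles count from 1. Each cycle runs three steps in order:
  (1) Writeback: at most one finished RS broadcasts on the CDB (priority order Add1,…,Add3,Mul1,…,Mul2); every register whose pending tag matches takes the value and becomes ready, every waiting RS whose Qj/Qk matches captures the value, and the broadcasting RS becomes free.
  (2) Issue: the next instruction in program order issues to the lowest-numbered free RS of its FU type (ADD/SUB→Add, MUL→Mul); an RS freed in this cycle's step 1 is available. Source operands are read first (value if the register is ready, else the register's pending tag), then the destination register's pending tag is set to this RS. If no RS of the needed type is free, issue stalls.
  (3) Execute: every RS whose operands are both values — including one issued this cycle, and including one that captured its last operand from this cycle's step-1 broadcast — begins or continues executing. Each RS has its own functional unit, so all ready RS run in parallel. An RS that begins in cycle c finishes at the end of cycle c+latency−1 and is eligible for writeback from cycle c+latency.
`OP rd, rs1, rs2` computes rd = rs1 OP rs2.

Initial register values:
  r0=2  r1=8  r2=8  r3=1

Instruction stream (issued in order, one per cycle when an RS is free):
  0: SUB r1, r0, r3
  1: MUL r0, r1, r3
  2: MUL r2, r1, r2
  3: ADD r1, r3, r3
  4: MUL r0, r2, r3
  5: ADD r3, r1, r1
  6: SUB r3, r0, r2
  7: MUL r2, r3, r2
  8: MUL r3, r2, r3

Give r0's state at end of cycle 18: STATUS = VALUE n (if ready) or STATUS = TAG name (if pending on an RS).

  c1: issue SUB r1<-Add1  regs: r0:2,r1:Add1,r2:8,r3:1
  c2: issue MUL r0<-Mul1  regs: r0:Mul1,r1:Add1,r2:8,r3:1
  c3: issue MUL r2<-Mul2  regs: r0:Mul1,r1:Add1,r2:Mul2,r3:1
  c4: CDB Add1=1; issue ADD r1<-Add1  regs: r0:Mul1,r1:Add1,r2:Mul2,r3:1
  c5: stall  regs: r0:Mul1,r1:Add1,r2:Mul2,r3:1
  c6: stall  regs: r0:Mul1,r1:Add1,r2:Mul2,r3:1
  c7: CDB Add1=2; stall  regs: r0:Mul1,r1:2,r2:Mul2,r3:1
  c8: CDB Mul1=1; issue MUL r0<-Mul1  regs: r0:Mul1,r1:2,r2:Mul2,r3:1
  c9: CDB Mul2=8; issue ADD r3<-Add1  regs: r0:Mul1,r1:2,r2:8,r3:Add1
  c10: issue SUB r3<-Add2  regs: r0:Mul1,r1:2,r2:8,r3:Add2
  c11: issue MUL r2<-Mul2  regs: r0:Mul1,r1:2,r2:Mul2,r3:Add2
  c12: CDB Add1=4; stall  regs: r0:Mul1,r1:2,r2:Mul2,r3:Add2
  c13: CDB Mul1=8; issue MUL r3<-Mul1  regs: r0:8,r1:2,r2:Mul2,r3:Mul1
  c14: -  regs: r0:8,r1:2,r2:Mul2,r3:Mul1
  c15: -  regs: r0:8,r1:2,r2:Mul2,r3:Mul1
  c16: CDB Add2=0  regs: r0:8,r1:2,r2:Mul2,r3:Mul1
  c17: -  regs: r0:8,r1:2,r2:Mul2,r3:Mul1
  c18: -  regs: r0:8,r1:2,r2:Mul2,r3:Mul1

STATUS = VALUE 8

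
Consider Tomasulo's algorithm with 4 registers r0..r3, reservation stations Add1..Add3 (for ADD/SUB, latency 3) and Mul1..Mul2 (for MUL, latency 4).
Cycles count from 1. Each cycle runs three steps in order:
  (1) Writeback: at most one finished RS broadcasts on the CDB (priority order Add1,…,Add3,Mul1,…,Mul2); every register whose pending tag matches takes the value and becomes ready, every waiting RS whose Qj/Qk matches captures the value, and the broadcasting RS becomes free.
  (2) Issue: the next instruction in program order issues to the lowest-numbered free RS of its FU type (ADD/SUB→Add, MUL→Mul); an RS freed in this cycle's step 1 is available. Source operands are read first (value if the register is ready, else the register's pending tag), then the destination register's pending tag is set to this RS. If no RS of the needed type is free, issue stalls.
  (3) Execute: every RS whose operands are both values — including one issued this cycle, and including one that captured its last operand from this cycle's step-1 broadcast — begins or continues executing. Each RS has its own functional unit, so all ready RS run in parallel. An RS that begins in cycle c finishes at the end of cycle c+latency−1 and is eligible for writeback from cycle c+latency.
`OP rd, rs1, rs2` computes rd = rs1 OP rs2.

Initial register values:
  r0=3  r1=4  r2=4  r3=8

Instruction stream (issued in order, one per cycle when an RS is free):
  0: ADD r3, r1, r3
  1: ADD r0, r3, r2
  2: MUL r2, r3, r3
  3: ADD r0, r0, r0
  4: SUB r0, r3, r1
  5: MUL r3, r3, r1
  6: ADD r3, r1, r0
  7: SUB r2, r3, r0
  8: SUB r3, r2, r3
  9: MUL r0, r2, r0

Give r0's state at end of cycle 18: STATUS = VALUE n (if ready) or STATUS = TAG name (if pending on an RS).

  c1: issue ADD r3<-Add1  regs: r0:3,r1:4,r2:4,r3:Add1
  c2: issue ADD r0<-Add2  regs: r0:Add2,r1:4,r2:4,r3:Add1
  c3: issue MUL r2<-Mul1  regs: r0:Add2,r1:4,r2:Mul1,r3:Add1
  c4: CDB Add1=12; issue ADD r0<-Add1  regs: r0:Add1,r1:4,r2:Mul1,r3:12
  c5: issue SUB r0<-Add3  regs: r0:Add3,r1:4,r2:Mul1,r3:12
  c6: issue MUL r3<-Mul2  regs: r0:Add3,r1:4,r2:Mul1,r3:Mul2
  c7: CDB Add2=16; issue ADD r3<-Add2  regs: r0:Add3,r1:4,r2:Mul1,r3:Add2
  c8: CDB Add3=8; issue SUB r2<-Add3  regs: r0:8,r1:4,r2:Add3,r3:Add2
  c9: CDB Mul1=144; stall  regs: r0:8,r1:4,r2:Add3,r3:Add2
  c10: CDB Add1=32; issue SUB r3<-Add1  regs: r0:8,r1:4,r2:Add3,r3:Add1
  c11: CDB Add2=12; issue MUL r0<-Mul1  regs: r0:Mul1,r1:4,r2:Add3,r3:Add1
  c12: CDB Mul2=48  regs: r0:Mul1,r1:4,r2:Add3,r3:Add1
  c13: -  regs: r0:Mul1,r1:4,r2:Add3,r3:Add1
  c14: CDB Add3=4  regs: r0:Mul1,r1:4,r2:4,r3:Add1
  c15: -  regs: r0:Mul1,r1:4,r2:4,r3:Add1
  c16: -  regs: r0:Mul1,r1:4,r2:4,r3:Add1
  c17: CDB Add1=-8  regs: r0:Mul1,r1:4,r2:4,r3:-8
  c18: CDB Mul1=32  regs: r0:32,r1:4,r2:4,r3:-8

STATUS = VALUE 32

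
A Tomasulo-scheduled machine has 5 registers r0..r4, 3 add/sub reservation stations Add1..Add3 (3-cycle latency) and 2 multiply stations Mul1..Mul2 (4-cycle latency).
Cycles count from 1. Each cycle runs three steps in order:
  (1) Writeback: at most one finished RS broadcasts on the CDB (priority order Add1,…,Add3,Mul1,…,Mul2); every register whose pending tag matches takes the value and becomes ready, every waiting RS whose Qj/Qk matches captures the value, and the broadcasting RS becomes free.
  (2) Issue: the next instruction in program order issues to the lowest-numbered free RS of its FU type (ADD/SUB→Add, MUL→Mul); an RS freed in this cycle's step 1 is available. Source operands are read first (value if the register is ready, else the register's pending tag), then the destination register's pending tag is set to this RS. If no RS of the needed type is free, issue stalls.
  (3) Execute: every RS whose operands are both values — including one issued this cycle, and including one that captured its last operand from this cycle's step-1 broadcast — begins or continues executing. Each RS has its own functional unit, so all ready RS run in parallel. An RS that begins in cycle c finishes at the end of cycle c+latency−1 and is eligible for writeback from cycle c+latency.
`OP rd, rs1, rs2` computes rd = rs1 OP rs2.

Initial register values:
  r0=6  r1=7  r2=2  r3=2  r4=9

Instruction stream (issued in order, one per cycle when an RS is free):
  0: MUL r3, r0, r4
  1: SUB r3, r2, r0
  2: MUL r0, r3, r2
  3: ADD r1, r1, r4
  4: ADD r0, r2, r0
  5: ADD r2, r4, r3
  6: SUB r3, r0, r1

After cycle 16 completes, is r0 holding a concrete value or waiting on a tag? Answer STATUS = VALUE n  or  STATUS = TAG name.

STATUS = VALUE -6

c1: issue MUL r3<-Mul1 | r0:6,r1:7,r2:2,r3:Mul1,r4:9
c2: issue SUB r3<-Add1 | r0:6,r1:7,r2:2,r3:Add1,r4:9
c3: issue MUL r0<-Mul2 | r0:Mul2,r1:7,r2:2,r3:Add1,r4:9
c4: issue ADD r1<-Add2 | r0:Mul2,r1:Add2,r2:2,r3:Add1,r4:9
c5: CDB Add1=-4; issue ADD r0<-Add1 | r0:Add1,r1:Add2,r2:2,r3:-4,r4:9
c6: CDB Mul1=54; issue ADD r2<-Add3 | r0:Add1,r1:Add2,r2:Add3,r3:-4,r4:9
c7: CDB Add2=16; issue SUB r3<-Add2 | r0:Add1,r1:16,r2:Add3,r3:Add2,r4:9
c8: - | r0:Add1,r1:16,r2:Add3,r3:Add2,r4:9
c9: CDB Add3=5 | r0:Add1,r1:16,r2:5,r3:Add2,r4:9
c10: CDB Mul2=-8 | r0:Add1,r1:16,r2:5,r3:Add2,r4:9
c11: - | r0:Add1,r1:16,r2:5,r3:Add2,r4:9
c12: - | r0:Add1,r1:16,r2:5,r3:Add2,r4:9
c13: CDB Add1=-6 | r0:-6,r1:16,r2:5,r3:Add2,r4:9
c14: - | r0:-6,r1:16,r2:5,r3:Add2,r4:9
c15: - | r0:-6,r1:16,r2:5,r3:Add2,r4:9
c16: CDB Add2=-22 | r0:-6,r1:16,r2:5,r3:-22,r4:9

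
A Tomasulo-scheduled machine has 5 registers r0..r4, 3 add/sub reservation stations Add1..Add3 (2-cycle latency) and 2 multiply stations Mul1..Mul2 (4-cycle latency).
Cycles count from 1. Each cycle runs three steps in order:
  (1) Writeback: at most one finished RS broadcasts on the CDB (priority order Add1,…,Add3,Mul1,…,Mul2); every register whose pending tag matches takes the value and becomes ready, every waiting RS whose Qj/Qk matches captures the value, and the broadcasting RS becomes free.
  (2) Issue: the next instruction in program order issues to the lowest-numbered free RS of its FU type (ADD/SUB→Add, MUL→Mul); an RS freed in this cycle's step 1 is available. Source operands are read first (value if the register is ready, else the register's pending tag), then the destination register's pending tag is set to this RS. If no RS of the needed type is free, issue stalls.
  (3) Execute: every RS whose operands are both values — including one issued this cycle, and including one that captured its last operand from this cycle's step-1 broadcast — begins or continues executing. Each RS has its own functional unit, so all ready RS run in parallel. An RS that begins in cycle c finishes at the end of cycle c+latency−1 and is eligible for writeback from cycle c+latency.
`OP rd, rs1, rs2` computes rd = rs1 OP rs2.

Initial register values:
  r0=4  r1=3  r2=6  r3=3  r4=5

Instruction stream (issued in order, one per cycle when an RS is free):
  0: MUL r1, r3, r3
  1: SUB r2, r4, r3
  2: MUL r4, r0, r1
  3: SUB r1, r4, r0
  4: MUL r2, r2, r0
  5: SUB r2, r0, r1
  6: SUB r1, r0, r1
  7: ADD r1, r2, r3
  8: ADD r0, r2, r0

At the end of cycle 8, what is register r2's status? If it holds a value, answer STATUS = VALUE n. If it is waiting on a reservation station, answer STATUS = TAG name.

cycle 1: issue MUL r1<-Mul1 // r0:4,r1:Mul1,r2:6,r3:3,r4:5
cycle 2: issue SUB r2<-Add1 // r0:4,r1:Mul1,r2:Add1,r3:3,r4:5
cycle 3: issue MUL r4<-Mul2 // r0:4,r1:Mul1,r2:Add1,r3:3,r4:Mul2
cycle 4: CDB Add1=2; issue SUB r1<-Add1 // r0:4,r1:Add1,r2:2,r3:3,r4:Mul2
cycle 5: CDB Mul1=9; issue MUL r2<-Mul1 // r0:4,r1:Add1,r2:Mul1,r3:3,r4:Mul2
cycle 6: issue SUB r2<-Add2 // r0:4,r1:Add1,r2:Add2,r3:3,r4:Mul2
cycle 7: issue SUB r1<-Add3 // r0:4,r1:Add3,r2:Add2,r3:3,r4:Mul2
cycle 8: stall // r0:4,r1:Add3,r2:Add2,r3:3,r4:Mul2

STATUS = TAG Add2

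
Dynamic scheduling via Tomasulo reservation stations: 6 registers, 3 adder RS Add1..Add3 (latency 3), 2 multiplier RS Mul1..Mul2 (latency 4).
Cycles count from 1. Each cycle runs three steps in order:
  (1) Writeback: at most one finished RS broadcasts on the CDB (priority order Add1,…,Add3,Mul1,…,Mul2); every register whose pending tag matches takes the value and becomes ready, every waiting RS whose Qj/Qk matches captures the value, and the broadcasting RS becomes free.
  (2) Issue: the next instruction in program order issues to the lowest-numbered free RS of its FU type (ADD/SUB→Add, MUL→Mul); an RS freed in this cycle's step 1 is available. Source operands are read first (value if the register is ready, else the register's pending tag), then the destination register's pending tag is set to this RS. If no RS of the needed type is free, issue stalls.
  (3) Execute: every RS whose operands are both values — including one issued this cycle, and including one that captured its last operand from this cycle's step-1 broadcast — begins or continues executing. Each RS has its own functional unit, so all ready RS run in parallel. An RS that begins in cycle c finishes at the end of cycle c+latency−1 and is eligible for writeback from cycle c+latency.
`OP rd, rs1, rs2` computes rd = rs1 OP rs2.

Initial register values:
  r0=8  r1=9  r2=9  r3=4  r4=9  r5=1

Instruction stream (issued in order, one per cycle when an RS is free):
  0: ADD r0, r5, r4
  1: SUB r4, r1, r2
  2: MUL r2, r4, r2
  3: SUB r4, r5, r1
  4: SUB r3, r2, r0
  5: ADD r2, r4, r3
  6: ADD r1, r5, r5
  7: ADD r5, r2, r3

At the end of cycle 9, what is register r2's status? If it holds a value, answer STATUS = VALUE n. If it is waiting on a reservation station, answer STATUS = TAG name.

  c1: issue ADD r0<-Add1  regs: r0:Add1,r1:9,r2:9,r3:4,r4:9,r5:1
  c2: issue SUB r4<-Add2  regs: r0:Add1,r1:9,r2:9,r3:4,r4:Add2,r5:1
  c3: issue MUL r2<-Mul1  regs: r0:Add1,r1:9,r2:Mul1,r3:4,r4:Add2,r5:1
  c4: CDB Add1=10; issue SUB r4<-Add1  regs: r0:10,r1:9,r2:Mul1,r3:4,r4:Add1,r5:1
  c5: CDB Add2=0; issue SUB r3<-Add2  regs: r0:10,r1:9,r2:Mul1,r3:Add2,r4:Add1,r5:1
  c6: issue ADD r2<-Add3  regs: r0:10,r1:9,r2:Add3,r3:Add2,r4:Add1,r5:1
  c7: CDB Add1=-8; issue ADD r1<-Add1  regs: r0:10,r1:Add1,r2:Add3,r3:Add2,r4:-8,r5:1
  c8: stall  regs: r0:10,r1:Add1,r2:Add3,r3:Add2,r4:-8,r5:1
  c9: CDB Mul1=0; stall  regs: r0:10,r1:Add1,r2:Add3,r3:Add2,r4:-8,r5:1

STATUS = TAG Add3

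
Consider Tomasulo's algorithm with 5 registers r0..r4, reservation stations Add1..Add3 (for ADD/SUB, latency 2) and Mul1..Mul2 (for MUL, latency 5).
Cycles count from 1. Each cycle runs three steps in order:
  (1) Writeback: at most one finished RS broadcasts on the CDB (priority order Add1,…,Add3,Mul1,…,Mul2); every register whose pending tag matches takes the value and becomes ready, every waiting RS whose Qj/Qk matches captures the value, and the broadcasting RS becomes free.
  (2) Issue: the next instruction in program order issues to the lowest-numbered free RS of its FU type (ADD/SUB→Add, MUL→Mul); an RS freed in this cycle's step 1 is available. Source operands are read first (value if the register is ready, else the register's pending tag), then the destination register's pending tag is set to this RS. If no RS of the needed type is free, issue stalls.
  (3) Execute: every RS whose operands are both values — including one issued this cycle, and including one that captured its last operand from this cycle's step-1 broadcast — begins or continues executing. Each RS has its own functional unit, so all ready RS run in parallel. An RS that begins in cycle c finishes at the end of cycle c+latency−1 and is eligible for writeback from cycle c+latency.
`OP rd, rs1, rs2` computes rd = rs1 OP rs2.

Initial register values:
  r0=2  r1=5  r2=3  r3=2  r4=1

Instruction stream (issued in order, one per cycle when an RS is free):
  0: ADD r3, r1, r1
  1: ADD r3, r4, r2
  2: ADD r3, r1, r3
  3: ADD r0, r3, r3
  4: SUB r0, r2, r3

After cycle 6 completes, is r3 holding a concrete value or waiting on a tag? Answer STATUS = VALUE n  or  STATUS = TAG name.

c1: issue ADD r3<-Add1 | r0:2,r1:5,r2:3,r3:Add1,r4:1
c2: issue ADD r3<-Add2 | r0:2,r1:5,r2:3,r3:Add2,r4:1
c3: CDB Add1=10; issue ADD r3<-Add1 | r0:2,r1:5,r2:3,r3:Add1,r4:1
c4: CDB Add2=4; issue ADD r0<-Add2 | r0:Add2,r1:5,r2:3,r3:Add1,r4:1
c5: issue SUB r0<-Add3 | r0:Add3,r1:5,r2:3,r3:Add1,r4:1
c6: CDB Add1=9 | r0:Add3,r1:5,r2:3,r3:9,r4:1

STATUS = VALUE 9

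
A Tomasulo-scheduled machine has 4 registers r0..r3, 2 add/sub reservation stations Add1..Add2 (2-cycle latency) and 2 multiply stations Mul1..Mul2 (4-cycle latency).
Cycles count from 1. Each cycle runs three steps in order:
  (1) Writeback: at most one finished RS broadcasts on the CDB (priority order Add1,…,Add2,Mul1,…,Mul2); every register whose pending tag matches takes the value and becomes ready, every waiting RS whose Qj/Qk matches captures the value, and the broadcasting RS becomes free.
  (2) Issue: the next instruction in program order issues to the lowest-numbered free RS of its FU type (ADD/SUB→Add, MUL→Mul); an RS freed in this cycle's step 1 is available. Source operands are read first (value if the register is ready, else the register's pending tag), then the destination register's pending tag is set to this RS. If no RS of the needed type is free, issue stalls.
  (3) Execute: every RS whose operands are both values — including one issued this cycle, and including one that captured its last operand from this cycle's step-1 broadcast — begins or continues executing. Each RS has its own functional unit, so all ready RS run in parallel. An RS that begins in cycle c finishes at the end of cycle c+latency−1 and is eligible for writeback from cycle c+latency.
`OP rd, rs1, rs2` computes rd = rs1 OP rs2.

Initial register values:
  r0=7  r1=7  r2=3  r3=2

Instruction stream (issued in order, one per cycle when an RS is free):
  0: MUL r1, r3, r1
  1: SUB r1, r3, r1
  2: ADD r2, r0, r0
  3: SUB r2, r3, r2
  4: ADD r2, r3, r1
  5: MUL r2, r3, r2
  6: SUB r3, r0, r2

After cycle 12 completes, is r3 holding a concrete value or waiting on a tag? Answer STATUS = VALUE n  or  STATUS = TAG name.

  c1: issue MUL r1<-Mul1  regs: r0:7,r1:Mul1,r2:3,r3:2
  c2: issue SUB r1<-Add1  regs: r0:7,r1:Add1,r2:3,r3:2
  c3: issue ADD r2<-Add2  regs: r0:7,r1:Add1,r2:Add2,r3:2
  c4: stall  regs: r0:7,r1:Add1,r2:Add2,r3:2
  c5: CDB Add2=14; issue SUB r2<-Add2  regs: r0:7,r1:Add1,r2:Add2,r3:2
  c6: CDB Mul1=14; stall  regs: r0:7,r1:Add1,r2:Add2,r3:2
  c7: CDB Add2=-12; issue ADD r2<-Add2  regs: r0:7,r1:Add1,r2:Add2,r3:2
  c8: CDB Add1=-12; issue MUL r2<-Mul1  regs: r0:7,r1:-12,r2:Mul1,r3:2
  c9: issue SUB r3<-Add1  regs: r0:7,r1:-12,r2:Mul1,r3:Add1
  c10: CDB Add2=-10  regs: r0:7,r1:-12,r2:Mul1,r3:Add1
  c11: -  regs: r0:7,r1:-12,r2:Mul1,r3:Add1
  c12: -  regs: r0:7,r1:-12,r2:Mul1,r3:Add1

STATUS = TAG Add1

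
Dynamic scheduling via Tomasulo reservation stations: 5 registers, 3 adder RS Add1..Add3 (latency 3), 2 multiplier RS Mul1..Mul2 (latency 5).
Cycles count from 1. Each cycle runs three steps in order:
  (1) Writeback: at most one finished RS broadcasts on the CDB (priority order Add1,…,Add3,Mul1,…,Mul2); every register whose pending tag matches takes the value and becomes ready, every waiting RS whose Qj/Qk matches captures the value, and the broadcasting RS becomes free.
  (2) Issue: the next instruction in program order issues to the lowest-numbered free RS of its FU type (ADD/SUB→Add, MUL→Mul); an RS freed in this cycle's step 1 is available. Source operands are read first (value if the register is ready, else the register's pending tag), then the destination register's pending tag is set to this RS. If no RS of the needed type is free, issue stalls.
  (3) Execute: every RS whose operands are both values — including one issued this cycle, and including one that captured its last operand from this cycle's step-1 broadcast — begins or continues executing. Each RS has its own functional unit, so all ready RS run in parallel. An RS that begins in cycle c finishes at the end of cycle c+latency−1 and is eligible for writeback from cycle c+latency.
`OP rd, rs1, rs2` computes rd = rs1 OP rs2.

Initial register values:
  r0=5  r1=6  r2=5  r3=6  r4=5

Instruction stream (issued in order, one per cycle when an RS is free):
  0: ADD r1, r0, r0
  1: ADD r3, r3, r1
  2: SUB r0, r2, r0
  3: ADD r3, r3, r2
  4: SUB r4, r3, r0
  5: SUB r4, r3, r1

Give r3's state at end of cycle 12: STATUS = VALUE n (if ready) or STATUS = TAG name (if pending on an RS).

STATUS = VALUE 21

cycle 1: issue ADD r1<-Add1 // r0:5,r1:Add1,r2:5,r3:6,r4:5
cycle 2: issue ADD r3<-Add2 // r0:5,r1:Add1,r2:5,r3:Add2,r4:5
cycle 3: issue SUB r0<-Add3 // r0:Add3,r1:Add1,r2:5,r3:Add2,r4:5
cycle 4: CDB Add1=10; issue ADD r3<-Add1 // r0:Add3,r1:10,r2:5,r3:Add1,r4:5
cycle 5: stall // r0:Add3,r1:10,r2:5,r3:Add1,r4:5
cycle 6: CDB Add3=0; issue SUB r4<-Add3 // r0:0,r1:10,r2:5,r3:Add1,r4:Add3
cycle 7: CDB Add2=16; issue SUB r4<-Add2 // r0:0,r1:10,r2:5,r3:Add1,r4:Add2
cycle 8: - // r0:0,r1:10,r2:5,r3:Add1,r4:Add2
cycle 9: - // r0:0,r1:10,r2:5,r3:Add1,r4:Add2
cycle 10: CDB Add1=21 // r0:0,r1:10,r2:5,r3:21,r4:Add2
cycle 11: - // r0:0,r1:10,r2:5,r3:21,r4:Add2
cycle 12: - // r0:0,r1:10,r2:5,r3:21,r4:Add2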